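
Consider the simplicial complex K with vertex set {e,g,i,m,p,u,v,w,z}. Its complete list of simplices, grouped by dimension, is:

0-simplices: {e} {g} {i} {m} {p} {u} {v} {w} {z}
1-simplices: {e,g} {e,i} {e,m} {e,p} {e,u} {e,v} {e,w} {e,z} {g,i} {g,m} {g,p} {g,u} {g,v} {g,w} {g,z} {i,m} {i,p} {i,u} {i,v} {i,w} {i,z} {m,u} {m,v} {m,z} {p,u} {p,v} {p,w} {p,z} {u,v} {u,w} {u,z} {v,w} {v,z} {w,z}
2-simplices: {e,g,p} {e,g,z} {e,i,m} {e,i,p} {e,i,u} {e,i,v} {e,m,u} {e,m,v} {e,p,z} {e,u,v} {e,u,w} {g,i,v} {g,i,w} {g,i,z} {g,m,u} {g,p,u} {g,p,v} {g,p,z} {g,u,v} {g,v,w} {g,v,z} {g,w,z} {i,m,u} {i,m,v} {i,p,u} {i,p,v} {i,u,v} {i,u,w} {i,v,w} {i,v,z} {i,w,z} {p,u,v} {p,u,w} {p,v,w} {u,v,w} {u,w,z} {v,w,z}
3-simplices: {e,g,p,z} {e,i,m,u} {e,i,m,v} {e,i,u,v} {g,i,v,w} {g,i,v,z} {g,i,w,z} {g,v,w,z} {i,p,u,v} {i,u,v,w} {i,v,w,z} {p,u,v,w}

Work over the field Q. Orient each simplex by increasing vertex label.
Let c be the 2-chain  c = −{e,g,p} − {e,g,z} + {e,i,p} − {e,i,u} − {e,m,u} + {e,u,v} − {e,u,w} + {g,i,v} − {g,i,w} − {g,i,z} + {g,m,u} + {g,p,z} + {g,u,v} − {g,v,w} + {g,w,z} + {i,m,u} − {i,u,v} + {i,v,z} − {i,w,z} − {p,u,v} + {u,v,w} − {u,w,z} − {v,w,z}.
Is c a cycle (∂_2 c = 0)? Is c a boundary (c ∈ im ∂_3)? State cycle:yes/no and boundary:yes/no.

n_0=9 n_1=34 n_2=37 n_3=12  [Q]
∂1: piv[eg,ei,em,ep,eu,ev,ew,ez] rk=8  ker:gi,gm,gp,gu,gv,gw,gz,im,ip,iu,iv,iw,iz,mu,mv,mz,pu,pv,pw,pz,uv,uw,uz,vw,vz,wz
∂2: piv[egp,egz,eim,eip,eiu,eiv,emu,emv,epz,euv,euw,giv,giw,giz,gmu,gpu,gpv,guv,gvw,gvz,gwz,ipu,iuw,puw,uwz] rk=25  ker:gpz,imu,imv,ipv,iuv,ivw,ivz,iwz,puv,pvw,uvw,vwz
∂3: piv[egpz,eimu,eimv,eiuv,givw,givz,giwz,gvwz,ipuv,iuvw,puvw] rk=11  ker:ivwz
∂2c = −2·{e,g} − {e,m} + 2·{e,u} − {e,v} + {e,w} + {e,z} − {g,i} + {g,m} − 3·{g,v} + 3·{g,w} − 2·{g,z} + {i,m} + {i,p} − 3·{i,u} + 3·{i,v} − 2·{i,w} − {i,z} + {m,u} − {p,u} + {p,v} + {p,z} + {u,v} − 3·{u,w} + {u,z} − {v,w} + 2·{v,z} − 2·{w,z}

cycle:no boundary:no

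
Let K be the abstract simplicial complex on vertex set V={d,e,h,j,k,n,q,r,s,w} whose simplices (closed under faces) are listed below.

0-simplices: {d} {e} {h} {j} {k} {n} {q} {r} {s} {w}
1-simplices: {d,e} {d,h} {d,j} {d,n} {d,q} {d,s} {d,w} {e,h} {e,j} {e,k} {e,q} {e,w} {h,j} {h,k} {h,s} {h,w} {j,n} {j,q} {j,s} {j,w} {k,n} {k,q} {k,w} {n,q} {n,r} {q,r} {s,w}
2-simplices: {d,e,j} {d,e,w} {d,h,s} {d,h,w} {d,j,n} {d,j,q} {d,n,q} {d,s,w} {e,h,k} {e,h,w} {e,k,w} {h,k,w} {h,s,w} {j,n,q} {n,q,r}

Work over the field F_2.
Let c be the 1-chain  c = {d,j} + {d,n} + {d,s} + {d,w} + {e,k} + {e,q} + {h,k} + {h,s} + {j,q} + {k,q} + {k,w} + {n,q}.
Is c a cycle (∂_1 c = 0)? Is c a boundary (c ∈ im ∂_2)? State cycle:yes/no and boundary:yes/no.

cycle:yes boundary:no

n_0=10 n_1=27 n_2=15  [Z2]
∂1: piv[de,dh,dj,dn,dq,ds,dw,ek,nr] rk=9  ker:eh,ej,eq,ew,hj,hk,hs,hw,jn,jq,js,jw,kn,kq,kw,nq,qr,sw
∂2: piv[dej,dew,dhs,dhw,djn,djq,dnq,dsw,ehk,ehw,ekw,nqr] rk=12  ker:hkw,hsw,jnq
∂1c = 0
c vs im∂2: residual ≠ 0 ⇒ not boundary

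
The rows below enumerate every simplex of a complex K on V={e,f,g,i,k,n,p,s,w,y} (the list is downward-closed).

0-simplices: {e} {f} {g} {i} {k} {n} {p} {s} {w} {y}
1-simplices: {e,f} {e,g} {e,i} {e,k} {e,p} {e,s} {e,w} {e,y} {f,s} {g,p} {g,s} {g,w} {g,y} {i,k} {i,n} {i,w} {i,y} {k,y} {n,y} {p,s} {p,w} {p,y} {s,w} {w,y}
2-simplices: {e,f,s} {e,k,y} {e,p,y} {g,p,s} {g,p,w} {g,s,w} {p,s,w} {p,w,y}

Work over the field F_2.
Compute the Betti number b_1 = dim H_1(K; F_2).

b_1=8

n_0=10 n_1=24 n_2=8  [Z2]
∂1: piv[ef,eg,ei,ek,ep,es,ew,ey,in] rk=9  ker:fs,gp,gs,gw,gy,ik,iw,iy,ky,ny,ps,pw,py,sw,wy
∂2: piv[efs,eky,epy,gps,gpw,gsw,pwy] rk=7  ker:psw
b_1=(24−9)−7=8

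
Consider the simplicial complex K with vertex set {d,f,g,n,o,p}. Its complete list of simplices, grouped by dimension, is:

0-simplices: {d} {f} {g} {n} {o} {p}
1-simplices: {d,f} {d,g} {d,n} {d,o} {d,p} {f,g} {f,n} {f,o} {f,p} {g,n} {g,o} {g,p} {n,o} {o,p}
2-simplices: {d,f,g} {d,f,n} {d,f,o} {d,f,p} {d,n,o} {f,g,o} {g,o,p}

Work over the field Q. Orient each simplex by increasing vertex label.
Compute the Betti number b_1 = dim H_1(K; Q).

b_1=2

n_0=6 n_1=14 n_2=7  [Q]
∂1: piv[df,dg,dn,do,dp] rk=5  ker:fg,fn,fo,fp,gn,go,gp,no,op
∂2: piv[dfg,dfn,dfo,dfp,dno,fgo,gop] rk=7
b_1=(14−5)−7=2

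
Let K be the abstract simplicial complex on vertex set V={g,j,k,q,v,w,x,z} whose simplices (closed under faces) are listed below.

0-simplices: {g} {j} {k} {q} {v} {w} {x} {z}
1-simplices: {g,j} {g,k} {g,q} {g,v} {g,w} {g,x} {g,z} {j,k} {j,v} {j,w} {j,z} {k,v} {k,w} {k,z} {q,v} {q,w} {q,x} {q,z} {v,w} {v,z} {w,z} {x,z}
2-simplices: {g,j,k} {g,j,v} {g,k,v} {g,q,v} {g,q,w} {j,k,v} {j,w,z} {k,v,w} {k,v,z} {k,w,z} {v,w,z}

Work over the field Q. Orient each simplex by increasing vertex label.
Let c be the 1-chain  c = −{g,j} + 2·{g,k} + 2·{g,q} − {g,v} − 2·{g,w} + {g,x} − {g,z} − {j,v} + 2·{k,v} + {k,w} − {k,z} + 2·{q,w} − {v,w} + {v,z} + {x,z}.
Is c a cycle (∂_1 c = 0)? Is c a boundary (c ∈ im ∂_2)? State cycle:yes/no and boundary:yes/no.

n_0=8 n_1=22 n_2=11  [Q]
∂1: piv[gj,gk,gq,gv,gw,gx,gz] rk=7  ker:jk,jv,jw,jz,kv,kw,kz,qv,qw,qx,qz,vw,vz,wz,xz
∂2: piv[gjk,gjv,gkv,gqv,gqw,jwz,kvw,kvz,kwz] rk=9  ker:jkv,vwz
∂1c = 0
c vs im∂2: residual ≠ 0 ⇒ not boundary

cycle:yes boundary:no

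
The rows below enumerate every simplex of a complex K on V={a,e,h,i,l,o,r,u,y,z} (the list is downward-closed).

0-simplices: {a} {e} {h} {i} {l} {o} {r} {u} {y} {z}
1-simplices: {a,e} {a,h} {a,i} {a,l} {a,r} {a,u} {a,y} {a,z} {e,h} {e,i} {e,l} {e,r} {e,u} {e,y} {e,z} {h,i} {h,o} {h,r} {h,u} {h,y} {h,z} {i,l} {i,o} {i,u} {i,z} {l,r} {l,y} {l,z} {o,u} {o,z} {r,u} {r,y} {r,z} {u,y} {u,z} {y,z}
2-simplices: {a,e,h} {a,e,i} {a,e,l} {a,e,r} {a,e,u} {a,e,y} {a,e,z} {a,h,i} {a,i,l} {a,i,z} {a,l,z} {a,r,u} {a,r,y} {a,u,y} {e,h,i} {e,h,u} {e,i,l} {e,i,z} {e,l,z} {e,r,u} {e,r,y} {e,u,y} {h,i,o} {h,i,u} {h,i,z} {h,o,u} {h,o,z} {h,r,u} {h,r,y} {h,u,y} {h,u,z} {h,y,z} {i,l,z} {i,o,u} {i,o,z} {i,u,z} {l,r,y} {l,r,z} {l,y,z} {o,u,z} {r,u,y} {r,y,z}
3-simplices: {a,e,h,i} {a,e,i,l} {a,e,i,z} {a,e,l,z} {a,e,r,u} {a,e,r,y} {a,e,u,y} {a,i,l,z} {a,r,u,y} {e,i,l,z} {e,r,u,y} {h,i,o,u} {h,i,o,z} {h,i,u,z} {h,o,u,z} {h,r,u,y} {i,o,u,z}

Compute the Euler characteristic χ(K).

χ(K)=-1

n_0=10 n_1=36 n_2=42 n_3=17
χ=+10−36+42−17=-1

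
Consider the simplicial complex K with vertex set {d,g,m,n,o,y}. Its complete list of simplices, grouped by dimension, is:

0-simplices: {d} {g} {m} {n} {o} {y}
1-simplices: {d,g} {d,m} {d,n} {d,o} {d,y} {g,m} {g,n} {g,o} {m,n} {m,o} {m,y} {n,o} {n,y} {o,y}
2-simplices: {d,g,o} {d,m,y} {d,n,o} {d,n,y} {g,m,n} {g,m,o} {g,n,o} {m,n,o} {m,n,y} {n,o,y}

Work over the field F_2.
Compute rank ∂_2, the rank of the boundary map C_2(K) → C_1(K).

rank∂_2=9

n_0=6 n_1=14 n_2=10  [Z2]
∂1: piv[dg,dm,dn,do,dy] rk=5  ker:gm,gn,go,mn,mo,my,no,ny,oy
∂2: piv[dgo,dmy,dno,dny,gmn,gmo,gno,mny,noy] rk=9  ker:mno
rk∂_2=9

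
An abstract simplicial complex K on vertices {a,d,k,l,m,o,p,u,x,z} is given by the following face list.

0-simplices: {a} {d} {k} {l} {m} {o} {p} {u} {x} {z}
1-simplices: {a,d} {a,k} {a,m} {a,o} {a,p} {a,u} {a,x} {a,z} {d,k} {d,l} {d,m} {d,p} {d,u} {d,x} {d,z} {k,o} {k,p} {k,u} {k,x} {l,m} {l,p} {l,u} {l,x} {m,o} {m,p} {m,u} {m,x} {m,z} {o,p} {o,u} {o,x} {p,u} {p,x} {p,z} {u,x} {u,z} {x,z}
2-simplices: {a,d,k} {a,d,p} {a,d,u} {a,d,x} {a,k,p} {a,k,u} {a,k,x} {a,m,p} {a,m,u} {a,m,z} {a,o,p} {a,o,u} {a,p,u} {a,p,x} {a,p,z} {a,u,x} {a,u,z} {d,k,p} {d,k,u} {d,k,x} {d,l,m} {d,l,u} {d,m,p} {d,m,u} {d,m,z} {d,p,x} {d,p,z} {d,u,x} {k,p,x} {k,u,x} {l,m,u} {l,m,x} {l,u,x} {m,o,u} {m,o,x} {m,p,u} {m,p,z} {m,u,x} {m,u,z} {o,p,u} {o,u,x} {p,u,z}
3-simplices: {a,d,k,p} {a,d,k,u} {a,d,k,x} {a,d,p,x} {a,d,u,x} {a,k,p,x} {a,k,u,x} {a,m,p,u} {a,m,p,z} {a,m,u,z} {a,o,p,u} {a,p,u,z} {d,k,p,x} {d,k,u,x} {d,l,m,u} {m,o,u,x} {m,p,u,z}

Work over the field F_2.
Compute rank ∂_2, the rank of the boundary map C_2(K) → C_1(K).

n_0=10 n_1=37 n_2=42 n_3=17  [Z2]
∂1: piv[ad,ak,am,ao,ap,au,ax,az,dl] rk=9  ker:dk,dm,dp,du,dx,dz,ko,kp,ku,kx,lm,lp,lu,lx,mo,mp,mu,mx,mz,op,ou,ox,pu,px,pz,ux,uz,xz
∂2: piv[adk,adp,adu,adx,akp,aku,akx,amp,amu,amz,aop,aou,apu,apx,apz,aux,auz,dlm,dlu,dmp,dmz,lmx,lux,mou,mox] rk=25  ker:dkp,dku,dkx,dmu,dpx,dpz,dux,kpx,kux,lmu,mpu,mpz,mux,muz,opu,oux,puz
∂3: piv[adkp,adku,adkx,adpx,adux,akpx,akux,ampu,ampz,amuz,aopu,apuz,dlmu,moux] rk=14  ker:dkpx,dkux,mpuz
rk∂_2=25

rank∂_2=25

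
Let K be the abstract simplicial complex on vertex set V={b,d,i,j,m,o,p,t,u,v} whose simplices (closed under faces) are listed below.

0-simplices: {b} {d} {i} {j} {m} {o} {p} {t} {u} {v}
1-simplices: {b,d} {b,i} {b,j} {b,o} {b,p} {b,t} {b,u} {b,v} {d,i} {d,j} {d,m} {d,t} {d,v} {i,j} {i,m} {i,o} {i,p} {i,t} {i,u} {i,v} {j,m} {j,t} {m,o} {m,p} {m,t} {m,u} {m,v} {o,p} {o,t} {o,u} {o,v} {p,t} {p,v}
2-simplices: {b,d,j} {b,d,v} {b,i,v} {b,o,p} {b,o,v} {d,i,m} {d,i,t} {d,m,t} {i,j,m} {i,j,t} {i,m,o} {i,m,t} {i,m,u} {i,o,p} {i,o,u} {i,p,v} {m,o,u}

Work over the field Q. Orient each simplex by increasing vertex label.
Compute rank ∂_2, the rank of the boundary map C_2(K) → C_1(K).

n_0=10 n_1=33 n_2=17  [Q]
∂1: piv[bd,bi,bj,bo,bp,bt,bu,bv,dm] rk=9  ker:di,dj,dt,dv,ij,im,io,ip,it,iu,iv,jm,jt,mo,mp,mt,mu,mv,op,ot,ou,ov,pt,pv
∂2: piv[bdj,bdv,biv,bop,bov,dim,dit,dmt,ijm,ijt,imo,imu,iop,iou,ipv] rk=15  ker:imt,mou
rk∂_2=15

rank∂_2=15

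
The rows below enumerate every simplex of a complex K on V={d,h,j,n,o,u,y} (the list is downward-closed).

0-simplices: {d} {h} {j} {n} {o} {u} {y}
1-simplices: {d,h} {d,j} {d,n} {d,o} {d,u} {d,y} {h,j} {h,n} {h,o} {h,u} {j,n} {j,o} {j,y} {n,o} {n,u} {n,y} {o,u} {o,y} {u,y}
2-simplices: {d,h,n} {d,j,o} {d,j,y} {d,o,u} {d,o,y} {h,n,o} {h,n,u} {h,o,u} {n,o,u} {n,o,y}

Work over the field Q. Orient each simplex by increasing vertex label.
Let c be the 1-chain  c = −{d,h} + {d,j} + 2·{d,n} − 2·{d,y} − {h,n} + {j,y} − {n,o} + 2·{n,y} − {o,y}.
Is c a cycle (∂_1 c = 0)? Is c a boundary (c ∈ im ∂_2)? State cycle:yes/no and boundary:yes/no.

cycle:yes boundary:no

n_0=7 n_1=19 n_2=10  [Q]
∂1: piv[dh,dj,dn,do,du,dy] rk=6  ker:hj,hn,ho,hu,jn,jo,jy,no,nu,ny,ou,oy,uy
∂2: piv[dhn,djo,djy,dou,doy,hno,hnu,hou,noy] rk=9  ker:nou
∂1c = 0
c vs im∂2: residual ≠ 0 ⇒ not boundary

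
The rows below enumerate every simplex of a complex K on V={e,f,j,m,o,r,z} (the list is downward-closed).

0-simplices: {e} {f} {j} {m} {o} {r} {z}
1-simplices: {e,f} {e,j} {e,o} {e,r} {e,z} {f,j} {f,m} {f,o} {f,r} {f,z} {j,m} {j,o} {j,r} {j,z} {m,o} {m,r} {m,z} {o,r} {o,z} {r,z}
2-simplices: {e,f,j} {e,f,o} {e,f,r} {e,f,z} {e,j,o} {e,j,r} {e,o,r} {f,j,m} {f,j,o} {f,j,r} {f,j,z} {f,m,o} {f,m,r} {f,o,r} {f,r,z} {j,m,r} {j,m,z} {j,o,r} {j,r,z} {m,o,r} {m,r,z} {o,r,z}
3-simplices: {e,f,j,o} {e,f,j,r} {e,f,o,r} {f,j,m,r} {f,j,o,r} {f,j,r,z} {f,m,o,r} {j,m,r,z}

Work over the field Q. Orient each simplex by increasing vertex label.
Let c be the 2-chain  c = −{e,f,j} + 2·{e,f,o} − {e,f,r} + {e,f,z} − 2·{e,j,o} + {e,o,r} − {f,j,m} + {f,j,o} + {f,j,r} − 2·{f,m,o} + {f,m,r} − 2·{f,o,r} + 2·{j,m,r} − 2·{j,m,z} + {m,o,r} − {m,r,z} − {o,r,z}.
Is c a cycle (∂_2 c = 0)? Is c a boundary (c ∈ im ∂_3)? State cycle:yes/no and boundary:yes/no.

n_0=7 n_1=20 n_2=22 n_3=8  [Q]
∂1: piv[ef,ej,eo,er,ez,fm] rk=6  ker:fj,fo,fr,fz,jm,jo,jr,jz,mo,mr,mz,or,oz,rz
∂2: piv[efj,efo,efr,efz,ejo,ejr,eor,fjm,fjz,fmo,fmr,frz,jmz,orz] rk=14  ker:fjo,fjr,for,jmr,jor,jrz,mor,mrz
∂3: piv[efjo,efjr,efor,fjmr,fjor,fjrz,fmor,jmrz] rk=8
∂2c = {e,f} − {e,j} + {e,o} − {e,z} + {f,o} − {f,r} + {f,z} − {j,m} − {j,o} − {j,r} + 2·{j,z} − {m,o} + {m,r} − {m,z} − {o,r} + {o,z} − 2·{r,z}

cycle:no boundary:no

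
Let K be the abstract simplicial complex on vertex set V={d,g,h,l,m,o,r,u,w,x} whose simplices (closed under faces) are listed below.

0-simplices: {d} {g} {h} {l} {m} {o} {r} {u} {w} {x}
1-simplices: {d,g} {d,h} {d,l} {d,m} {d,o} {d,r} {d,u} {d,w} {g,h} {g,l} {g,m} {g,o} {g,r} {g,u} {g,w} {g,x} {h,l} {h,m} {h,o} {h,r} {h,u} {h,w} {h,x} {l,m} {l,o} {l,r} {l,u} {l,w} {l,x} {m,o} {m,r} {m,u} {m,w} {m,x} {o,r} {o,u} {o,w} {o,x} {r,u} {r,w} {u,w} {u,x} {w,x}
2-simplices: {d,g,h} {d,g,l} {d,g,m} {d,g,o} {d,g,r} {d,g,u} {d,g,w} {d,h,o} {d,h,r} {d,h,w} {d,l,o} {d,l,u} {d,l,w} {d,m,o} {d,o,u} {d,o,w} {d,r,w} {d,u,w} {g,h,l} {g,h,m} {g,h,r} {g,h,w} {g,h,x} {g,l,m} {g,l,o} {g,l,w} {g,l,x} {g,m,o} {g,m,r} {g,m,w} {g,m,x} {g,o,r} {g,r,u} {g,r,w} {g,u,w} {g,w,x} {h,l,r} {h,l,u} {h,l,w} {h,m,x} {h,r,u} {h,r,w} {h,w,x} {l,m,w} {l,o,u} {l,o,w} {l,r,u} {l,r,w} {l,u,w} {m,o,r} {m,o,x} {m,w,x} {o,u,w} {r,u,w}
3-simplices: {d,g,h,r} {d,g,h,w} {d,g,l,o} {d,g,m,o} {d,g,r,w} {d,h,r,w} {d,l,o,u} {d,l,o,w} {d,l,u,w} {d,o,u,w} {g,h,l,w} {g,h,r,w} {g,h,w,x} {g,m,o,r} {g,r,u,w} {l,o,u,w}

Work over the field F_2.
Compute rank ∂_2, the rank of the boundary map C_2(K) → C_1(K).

n_0=10 n_1=43 n_2=54 n_3=16  [Z2]
∂1: piv[dg,dh,dl,dm,do,dr,du,dw,gx] rk=9  ker:gh,gl,gm,go,gr,gu,gw,hl,hm,ho,hr,hu,hw,hx,lm,lo,lr,lu,lw,lx,mo,mr,mu,mw,mx,or,ou,ow,ox,ru,rw,uw,ux,wx
∂2: piv[dgh,dgl,dgm,dgo,dgr,dgu,dgw,dho,dhr,dhw,dlo,dlu,dlw,dmo,dou,dow,drw,duw,ghl,ghm,ghx,glm,glx,gmr,gmw,gmx,gor,gru,gwx,hlr,hlu,mox] rk=32  ker:ghr,ghw,glo,glw,gmo,grw,guw,hlw,hmx,hru,hrw,hwx,lmw,lou,low,lru,lrw,luw,mor,mwx,ouw,ruw
∂3: piv[dghr,dghw,dglo,dgmo,dgrw,dhrw,dlou,dlow,dluw,douw,ghlw,ghwx,gmor,gruw] rk=14  ker:ghrw,louw
rk∂_2=32

rank∂_2=32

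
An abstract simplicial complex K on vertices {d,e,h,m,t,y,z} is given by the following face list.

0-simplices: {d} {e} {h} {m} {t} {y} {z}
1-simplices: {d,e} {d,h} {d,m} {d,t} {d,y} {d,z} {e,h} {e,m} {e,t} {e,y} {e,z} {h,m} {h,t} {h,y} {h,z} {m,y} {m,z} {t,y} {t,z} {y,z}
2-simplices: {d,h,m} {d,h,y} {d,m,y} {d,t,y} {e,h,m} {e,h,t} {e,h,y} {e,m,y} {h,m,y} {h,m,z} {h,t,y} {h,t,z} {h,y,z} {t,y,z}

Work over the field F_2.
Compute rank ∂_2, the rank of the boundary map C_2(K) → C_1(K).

rank∂_2=11

n_0=7 n_1=20 n_2=14  [Z2]
∂1: piv[de,dh,dm,dt,dy,dz] rk=6  ker:eh,em,et,ey,ez,hm,ht,hy,hz,my,mz,ty,tz,yz
∂2: piv[dhm,dhy,dmy,dty,ehm,eht,ehy,hmz,hty,htz,hyz] rk=11  ker:emy,hmy,tyz
rk∂_2=11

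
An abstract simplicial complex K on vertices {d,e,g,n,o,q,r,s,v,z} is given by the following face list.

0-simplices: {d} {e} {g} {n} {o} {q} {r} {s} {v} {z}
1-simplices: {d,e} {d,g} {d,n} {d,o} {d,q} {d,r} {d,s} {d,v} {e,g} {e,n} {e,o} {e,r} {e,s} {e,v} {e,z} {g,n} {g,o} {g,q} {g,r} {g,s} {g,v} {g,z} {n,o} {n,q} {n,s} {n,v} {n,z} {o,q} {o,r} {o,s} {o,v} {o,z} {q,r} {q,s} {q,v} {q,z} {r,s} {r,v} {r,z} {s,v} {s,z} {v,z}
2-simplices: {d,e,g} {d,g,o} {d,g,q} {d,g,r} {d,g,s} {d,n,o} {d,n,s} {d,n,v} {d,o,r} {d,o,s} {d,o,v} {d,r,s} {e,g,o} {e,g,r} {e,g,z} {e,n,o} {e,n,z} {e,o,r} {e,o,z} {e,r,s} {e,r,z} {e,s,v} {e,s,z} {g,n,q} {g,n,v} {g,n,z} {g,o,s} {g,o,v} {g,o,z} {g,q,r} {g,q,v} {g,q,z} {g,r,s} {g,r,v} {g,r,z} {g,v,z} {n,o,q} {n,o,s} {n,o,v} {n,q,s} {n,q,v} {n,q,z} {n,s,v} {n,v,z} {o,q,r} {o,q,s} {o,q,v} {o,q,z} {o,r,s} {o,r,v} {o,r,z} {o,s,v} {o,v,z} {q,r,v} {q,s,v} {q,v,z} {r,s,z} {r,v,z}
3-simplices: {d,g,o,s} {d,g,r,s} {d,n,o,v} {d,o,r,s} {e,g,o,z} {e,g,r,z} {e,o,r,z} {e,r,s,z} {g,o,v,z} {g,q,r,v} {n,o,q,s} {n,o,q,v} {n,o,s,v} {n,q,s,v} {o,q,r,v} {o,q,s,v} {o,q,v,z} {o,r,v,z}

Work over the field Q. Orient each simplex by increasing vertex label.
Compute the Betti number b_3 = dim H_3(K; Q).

b_3=1

n_0=10 n_1=42 n_2=58 n_3=18  [Q]
∂1: piv[de,dg,dn,do,dq,dr,ds,dv,ez] rk=9  ker:eg,en,eo,er,es,ev,gn,go,gq,gr,gs,gv,gz,no,nq,ns,nv,nz,oq,or,os,ov,oz,qr,qs,qv,qz,rs,rv,rz,sv,sz,vz
∂2: piv[deg,dgo,dgq,dgr,dgs,dno,dns,dnv,dor,dos,dov,drs,ego,egr,egz,eno,enz,eoz,ers,erz,esv,esz,gnq,gnv,gnz,gqr,gqv,gqz,grv,gvz,noq,nqs,nsv] rk=33  ker:eor,gos,gov,goz,grs,grz,nos,nov,nqv,nqz,nvz,oqr,oqs,oqv,oqz,ors,orv,orz,osv,ovz,qrv,qsv,qvz,rsz,rvz
∂3: piv[dgos,dgrs,dnov,dors,egoz,egrz,eorz,ersz,govz,gqrv,noqs,noqv,nosv,nqsv,oqrv,oqvz,orvz] rk=17  ker:oqsv
b_3=(18−17)−0=1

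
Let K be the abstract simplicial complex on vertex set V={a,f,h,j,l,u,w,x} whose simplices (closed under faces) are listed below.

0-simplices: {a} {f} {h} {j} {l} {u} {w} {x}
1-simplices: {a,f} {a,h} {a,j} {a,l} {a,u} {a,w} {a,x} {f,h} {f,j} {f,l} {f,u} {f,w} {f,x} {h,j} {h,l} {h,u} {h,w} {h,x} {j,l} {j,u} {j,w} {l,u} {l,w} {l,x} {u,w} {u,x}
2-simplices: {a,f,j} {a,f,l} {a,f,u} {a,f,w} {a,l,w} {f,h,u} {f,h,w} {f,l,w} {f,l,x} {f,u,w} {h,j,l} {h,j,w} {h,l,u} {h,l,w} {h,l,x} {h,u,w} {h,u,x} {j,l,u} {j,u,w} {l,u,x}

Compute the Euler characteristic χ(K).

χ(K)=2

n_0=8 n_1=26 n_2=20
χ=+8−26+20=2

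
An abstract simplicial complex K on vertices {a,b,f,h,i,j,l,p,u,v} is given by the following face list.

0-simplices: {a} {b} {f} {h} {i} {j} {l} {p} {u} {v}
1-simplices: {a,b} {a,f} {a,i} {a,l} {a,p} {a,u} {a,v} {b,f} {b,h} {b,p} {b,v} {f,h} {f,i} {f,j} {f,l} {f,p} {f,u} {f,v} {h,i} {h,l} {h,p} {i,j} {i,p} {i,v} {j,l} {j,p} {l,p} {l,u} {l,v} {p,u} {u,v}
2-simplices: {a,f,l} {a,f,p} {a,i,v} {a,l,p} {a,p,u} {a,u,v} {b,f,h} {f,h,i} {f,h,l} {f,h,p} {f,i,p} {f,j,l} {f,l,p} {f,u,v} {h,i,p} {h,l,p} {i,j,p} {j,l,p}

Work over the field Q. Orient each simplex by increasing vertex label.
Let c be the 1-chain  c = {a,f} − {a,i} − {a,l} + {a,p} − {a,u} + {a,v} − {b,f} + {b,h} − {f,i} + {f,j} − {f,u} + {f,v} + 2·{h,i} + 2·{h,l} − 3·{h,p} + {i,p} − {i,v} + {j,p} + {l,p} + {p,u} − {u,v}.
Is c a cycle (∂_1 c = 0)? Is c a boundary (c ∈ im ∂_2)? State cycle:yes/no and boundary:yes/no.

cycle:yes boundary:yes

n_0=10 n_1=31 n_2=18  [Q]
∂1: piv[ab,af,ai,al,ap,au,av,bh,fj] rk=9  ker:bf,bp,bv,fh,fi,fl,fp,fu,fv,hi,hl,hp,ij,ip,iv,jl,jp,lp,lu,lv,pu,uv
∂2: piv[afl,afp,aiv,alp,apu,auv,bfh,fhi,fhl,fhp,fip,fjl,fuv,ijp,jlp] rk=15  ker:flp,hip,hlp
∂1c = 0
c vs im∂2: reduces to 0 ⇒ boundary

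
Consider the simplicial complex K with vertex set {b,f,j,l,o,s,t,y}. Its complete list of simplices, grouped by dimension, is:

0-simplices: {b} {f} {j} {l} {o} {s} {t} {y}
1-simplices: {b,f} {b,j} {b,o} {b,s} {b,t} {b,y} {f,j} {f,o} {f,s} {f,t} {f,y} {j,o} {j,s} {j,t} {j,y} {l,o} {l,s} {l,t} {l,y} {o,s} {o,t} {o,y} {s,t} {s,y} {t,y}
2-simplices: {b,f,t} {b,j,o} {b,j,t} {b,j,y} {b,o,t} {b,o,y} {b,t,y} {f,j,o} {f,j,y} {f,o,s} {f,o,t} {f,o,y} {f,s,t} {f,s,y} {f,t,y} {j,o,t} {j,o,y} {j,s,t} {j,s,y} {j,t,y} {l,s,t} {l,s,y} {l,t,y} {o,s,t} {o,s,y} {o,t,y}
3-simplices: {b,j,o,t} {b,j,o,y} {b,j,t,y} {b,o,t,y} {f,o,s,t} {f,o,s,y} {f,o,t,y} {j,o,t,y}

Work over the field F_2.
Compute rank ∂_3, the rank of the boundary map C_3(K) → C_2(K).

n_0=8 n_1=25 n_2=26 n_3=8  [Z2]
∂1: piv[bf,bj,bo,bs,bt,by,lo] rk=7  ker:fj,fo,fs,ft,fy,jo,js,jt,jy,ls,lt,ly,os,ot,oy,st,sy,ty
∂2: piv[bft,bjo,bjt,bjy,bot,boy,bty,fjo,fjy,fos,fot,fst,fsy,jst,lst,lsy] rk=16  ker:foy,fty,jot,joy,jsy,jty,lty,ost,osy,oty
∂3: piv[bjot,bjoy,bjty,boty,fost,fosy,foty] rk=7  ker:joty
rk∂_3=7

rank∂_3=7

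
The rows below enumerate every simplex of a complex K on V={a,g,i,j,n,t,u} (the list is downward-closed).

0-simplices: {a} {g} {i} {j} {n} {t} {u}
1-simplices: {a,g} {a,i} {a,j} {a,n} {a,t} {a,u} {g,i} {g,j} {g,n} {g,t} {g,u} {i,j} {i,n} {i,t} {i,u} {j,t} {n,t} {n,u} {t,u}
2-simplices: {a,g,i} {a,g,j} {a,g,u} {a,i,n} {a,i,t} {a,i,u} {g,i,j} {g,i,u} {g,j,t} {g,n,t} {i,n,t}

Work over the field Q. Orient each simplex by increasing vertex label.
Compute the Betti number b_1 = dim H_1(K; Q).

b_1=3

n_0=7 n_1=19 n_2=11  [Q]
∂1: piv[ag,ai,aj,an,at,au] rk=6  ker:gi,gj,gn,gt,gu,ij,in,it,iu,jt,nt,nu,tu
∂2: piv[agi,agj,agu,ain,ait,aiu,gij,gjt,gnt,int] rk=10  ker:giu
b_1=(19−6)−10=3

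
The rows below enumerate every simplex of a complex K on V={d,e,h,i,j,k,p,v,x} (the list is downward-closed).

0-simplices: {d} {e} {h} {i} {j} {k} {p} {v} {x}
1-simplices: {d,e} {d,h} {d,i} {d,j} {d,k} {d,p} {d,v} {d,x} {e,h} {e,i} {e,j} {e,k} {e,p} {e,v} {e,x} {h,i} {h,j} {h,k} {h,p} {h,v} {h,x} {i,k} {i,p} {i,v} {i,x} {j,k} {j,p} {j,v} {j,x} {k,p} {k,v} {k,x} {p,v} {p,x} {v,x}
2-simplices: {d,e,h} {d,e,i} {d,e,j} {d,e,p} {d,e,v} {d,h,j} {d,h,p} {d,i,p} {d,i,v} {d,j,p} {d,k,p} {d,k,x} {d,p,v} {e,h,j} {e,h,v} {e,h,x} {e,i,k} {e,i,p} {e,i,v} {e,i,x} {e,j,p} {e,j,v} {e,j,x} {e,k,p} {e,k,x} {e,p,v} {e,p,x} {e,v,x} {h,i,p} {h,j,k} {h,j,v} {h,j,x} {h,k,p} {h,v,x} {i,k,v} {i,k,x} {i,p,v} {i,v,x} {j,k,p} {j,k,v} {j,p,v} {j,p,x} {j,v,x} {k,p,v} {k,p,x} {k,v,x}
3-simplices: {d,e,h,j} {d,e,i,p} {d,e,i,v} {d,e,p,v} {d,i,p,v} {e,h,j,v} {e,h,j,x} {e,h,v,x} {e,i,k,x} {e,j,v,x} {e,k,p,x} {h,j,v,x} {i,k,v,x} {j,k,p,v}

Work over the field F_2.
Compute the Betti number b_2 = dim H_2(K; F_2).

b_2=6

n_0=9 n_1=35 n_2=46 n_3=14  [Z2]
∂1: piv[de,dh,di,dj,dk,dp,dv,dx] rk=8  ker:eh,ei,ej,ek,ep,ev,ex,hi,hj,hk,hp,hv,hx,ik,ip,iv,ix,jk,jp,jv,jx,kp,kv,kx,pv,px,vx
∂2: piv[deh,dei,dej,dep,dev,dhj,dhp,dip,div,djp,dkp,dkx,dpv,ehv,ehx,eik,eix,ejv,ejx,ekp,ekx,epx,evx,hip,hjk,hkp,ikv] rk=27  ker:ehj,eip,eiv,ejp,epv,hjv,hjx,hvx,ikx,ipv,ivx,jkp,jkv,jpv,jpx,jvx,kpv,kpx,kvx
∂3: piv[dehj,deip,deiv,depv,dipv,ehjv,ehjx,ehvx,eikx,ejvx,ekpx,ikvx,jkpv] rk=13  ker:hjvx
b_2=(46−27)−13=6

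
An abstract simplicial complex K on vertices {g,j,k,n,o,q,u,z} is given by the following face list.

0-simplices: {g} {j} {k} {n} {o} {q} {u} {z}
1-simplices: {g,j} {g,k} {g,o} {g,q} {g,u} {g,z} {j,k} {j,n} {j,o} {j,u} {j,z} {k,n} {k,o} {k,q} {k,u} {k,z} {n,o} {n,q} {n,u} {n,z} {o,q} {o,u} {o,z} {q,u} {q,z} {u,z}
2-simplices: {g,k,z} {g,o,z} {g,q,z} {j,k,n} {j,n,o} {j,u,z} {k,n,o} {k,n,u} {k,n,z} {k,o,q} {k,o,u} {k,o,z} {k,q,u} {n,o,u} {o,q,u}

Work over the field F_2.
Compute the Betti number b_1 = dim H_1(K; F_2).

b_1=6

n_0=8 n_1=26 n_2=15  [Z2]
∂1: piv[gj,gk,go,gq,gu,gz,jn] rk=7  ker:jk,jo,ju,jz,kn,ko,kq,ku,kz,no,nq,nu,nz,oq,ou,oz,qu,qz,uz
∂2: piv[gkz,goz,gqz,jkn,jno,juz,kno,knu,knz,koq,kou,koz,kqu] rk=13  ker:nou,oqu
b_1=(26−7)−13=6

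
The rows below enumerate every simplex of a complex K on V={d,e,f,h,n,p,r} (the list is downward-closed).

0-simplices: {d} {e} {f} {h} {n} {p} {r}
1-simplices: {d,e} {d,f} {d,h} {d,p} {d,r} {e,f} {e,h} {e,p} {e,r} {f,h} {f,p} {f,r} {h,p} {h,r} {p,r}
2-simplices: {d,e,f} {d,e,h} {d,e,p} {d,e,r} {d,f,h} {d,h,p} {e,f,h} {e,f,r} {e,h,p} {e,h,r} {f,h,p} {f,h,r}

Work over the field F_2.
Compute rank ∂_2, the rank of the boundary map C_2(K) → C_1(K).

rank∂_2=9

n_0=7 n_1=15 n_2=12  [Z2]
∂1: piv[de,df,dh,dp,dr] rk=5  ker:ef,eh,ep,er,fh,fp,fr,hp,hr,pr
∂2: piv[def,deh,dep,der,dfh,dhp,efr,ehr,fhp] rk=9  ker:efh,ehp,fhr
rk∂_2=9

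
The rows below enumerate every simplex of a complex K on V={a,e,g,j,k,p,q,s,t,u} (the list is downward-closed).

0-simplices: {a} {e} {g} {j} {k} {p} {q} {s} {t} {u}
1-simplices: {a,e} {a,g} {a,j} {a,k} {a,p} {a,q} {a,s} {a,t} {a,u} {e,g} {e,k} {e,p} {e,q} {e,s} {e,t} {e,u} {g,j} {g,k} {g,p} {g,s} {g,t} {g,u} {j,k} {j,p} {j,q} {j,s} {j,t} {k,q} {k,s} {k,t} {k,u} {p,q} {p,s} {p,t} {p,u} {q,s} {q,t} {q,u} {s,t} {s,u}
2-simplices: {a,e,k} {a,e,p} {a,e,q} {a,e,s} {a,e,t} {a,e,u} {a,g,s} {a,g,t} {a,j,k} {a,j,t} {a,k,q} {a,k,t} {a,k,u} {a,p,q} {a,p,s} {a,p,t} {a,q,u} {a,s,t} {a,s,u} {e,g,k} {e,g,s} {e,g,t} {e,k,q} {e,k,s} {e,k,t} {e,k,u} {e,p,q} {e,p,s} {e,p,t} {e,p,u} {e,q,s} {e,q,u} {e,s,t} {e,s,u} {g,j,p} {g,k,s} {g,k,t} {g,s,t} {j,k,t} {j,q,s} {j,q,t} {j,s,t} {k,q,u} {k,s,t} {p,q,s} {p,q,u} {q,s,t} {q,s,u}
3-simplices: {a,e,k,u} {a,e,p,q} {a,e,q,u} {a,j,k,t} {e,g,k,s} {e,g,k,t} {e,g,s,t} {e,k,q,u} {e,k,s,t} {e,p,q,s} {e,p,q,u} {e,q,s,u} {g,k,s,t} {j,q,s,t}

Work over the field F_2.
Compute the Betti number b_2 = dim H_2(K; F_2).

b_2=7

n_0=10 n_1=40 n_2=48 n_3=14  [Z2]
∂1: piv[ae,ag,aj,ak,ap,aq,as,at,au] rk=9  ker:eg,ek,ep,eq,es,et,eu,gj,gk,gp,gs,gt,gu,jk,jp,jq,js,jt,kq,ks,kt,ku,pq,ps,pt,pu,qs,qt,qu,st,su
∂2: piv[aek,aep,aeq,aes,aet,aeu,ags,agt,ajk,ajt,akq,akt,aku,apq,aps,apt,aqu,ast,asu,egk,egs,eks,epu,eqs,gjp,jqs,jqt,jst] rk=28  ker:egt,ekq,ekt,eku,epq,eps,ept,equ,est,esu,gks,gkt,gst,jkt,kqu,kst,pqs,pqu,qst,qsu
∂3: piv[aeku,aepq,aequ,ajkt,egks,egkt,egst,ekqu,ekst,epqs,epqu,eqsu,jqst] rk=13  ker:gkst
b_2=(48−28)−13=7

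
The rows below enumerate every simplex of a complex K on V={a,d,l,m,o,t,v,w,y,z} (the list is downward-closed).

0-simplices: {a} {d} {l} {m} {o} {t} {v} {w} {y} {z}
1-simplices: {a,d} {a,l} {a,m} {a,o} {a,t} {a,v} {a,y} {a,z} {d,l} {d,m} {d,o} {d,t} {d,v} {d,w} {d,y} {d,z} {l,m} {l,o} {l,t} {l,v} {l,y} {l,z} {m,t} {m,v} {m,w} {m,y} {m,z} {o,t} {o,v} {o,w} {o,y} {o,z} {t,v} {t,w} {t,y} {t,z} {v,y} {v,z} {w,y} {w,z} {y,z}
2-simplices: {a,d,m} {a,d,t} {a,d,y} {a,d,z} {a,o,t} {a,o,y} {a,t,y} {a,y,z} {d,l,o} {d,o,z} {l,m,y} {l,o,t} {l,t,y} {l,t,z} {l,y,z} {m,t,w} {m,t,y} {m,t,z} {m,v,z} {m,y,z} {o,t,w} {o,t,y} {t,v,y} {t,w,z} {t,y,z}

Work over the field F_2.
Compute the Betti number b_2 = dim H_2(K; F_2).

b_2=3

n_0=10 n_1=41 n_2=25  [Z2]
∂1: piv[ad,al,am,ao,at,av,ay,az,dw] rk=9  ker:dl,dm,do,dt,dv,dy,dz,lm,lo,lt,lv,ly,lz,mt,mv,mw,my,mz,ot,ov,ow,oy,oz,tv,tw,ty,tz,vy,vz,wy,wz,yz
∂2: piv[adm,adt,ady,adz,aot,aoy,aty,ayz,dlo,doz,lmy,lot,lty,ltz,lyz,mtw,mty,mtz,mvz,otw,tvy,twz] rk=22  ker:myz,oty,tyz
b_2=(25−22)−0=3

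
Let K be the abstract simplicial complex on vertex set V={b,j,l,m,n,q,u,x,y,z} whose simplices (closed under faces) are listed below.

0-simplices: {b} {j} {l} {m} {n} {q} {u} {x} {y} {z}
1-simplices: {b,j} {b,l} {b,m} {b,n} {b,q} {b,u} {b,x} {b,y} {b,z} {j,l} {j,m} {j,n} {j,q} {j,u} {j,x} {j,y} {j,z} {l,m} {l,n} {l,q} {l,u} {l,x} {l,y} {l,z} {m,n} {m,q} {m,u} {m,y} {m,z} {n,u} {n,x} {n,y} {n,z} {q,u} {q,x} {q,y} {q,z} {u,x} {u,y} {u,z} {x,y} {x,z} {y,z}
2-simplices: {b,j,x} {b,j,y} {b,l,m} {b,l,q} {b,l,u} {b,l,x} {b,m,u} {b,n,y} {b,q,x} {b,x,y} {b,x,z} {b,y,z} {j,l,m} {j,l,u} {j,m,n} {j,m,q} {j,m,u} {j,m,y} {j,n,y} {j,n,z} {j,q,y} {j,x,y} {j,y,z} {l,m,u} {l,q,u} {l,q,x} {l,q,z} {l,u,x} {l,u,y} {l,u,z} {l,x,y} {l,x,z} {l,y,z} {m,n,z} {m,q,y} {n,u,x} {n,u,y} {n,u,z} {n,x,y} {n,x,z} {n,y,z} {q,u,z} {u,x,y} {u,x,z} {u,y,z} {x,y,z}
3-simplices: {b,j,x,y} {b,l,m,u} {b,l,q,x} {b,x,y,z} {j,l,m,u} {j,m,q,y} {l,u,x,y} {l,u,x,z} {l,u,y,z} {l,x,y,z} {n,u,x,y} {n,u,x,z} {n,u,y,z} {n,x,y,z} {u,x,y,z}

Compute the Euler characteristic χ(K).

χ(K)=-2

n_0=10 n_1=43 n_2=46 n_3=15
χ=+10−43+46−15=-2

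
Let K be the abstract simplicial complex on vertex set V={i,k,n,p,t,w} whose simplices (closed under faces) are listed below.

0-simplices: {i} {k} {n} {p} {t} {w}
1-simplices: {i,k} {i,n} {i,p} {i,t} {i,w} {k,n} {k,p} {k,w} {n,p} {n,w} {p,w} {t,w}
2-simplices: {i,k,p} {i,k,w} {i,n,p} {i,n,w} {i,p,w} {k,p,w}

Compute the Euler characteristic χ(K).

n_0=6 n_1=12 n_2=6
χ=+6−12+6=0

χ(K)=0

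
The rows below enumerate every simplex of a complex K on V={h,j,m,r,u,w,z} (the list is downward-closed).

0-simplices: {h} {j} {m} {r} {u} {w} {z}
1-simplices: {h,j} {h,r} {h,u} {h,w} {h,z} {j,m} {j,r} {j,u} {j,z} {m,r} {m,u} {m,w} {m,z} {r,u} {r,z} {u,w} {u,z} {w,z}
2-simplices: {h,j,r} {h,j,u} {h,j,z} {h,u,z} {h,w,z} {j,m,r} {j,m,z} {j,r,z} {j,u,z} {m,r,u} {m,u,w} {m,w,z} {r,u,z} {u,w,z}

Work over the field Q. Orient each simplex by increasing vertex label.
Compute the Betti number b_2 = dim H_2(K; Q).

n_0=7 n_1=18 n_2=14  [Q]
∂1: piv[hj,hr,hu,hw,hz,jm] rk=6  ker:jr,ju,jz,mr,mu,mw,mz,ru,rz,uw,uz,wz
∂2: piv[hjr,hju,hjz,huz,hwz,jmr,jmz,jrz,mru,muw,mwz,ruz] rk=12  ker:juz,uwz
b_2=(14−12)−0=2

b_2=2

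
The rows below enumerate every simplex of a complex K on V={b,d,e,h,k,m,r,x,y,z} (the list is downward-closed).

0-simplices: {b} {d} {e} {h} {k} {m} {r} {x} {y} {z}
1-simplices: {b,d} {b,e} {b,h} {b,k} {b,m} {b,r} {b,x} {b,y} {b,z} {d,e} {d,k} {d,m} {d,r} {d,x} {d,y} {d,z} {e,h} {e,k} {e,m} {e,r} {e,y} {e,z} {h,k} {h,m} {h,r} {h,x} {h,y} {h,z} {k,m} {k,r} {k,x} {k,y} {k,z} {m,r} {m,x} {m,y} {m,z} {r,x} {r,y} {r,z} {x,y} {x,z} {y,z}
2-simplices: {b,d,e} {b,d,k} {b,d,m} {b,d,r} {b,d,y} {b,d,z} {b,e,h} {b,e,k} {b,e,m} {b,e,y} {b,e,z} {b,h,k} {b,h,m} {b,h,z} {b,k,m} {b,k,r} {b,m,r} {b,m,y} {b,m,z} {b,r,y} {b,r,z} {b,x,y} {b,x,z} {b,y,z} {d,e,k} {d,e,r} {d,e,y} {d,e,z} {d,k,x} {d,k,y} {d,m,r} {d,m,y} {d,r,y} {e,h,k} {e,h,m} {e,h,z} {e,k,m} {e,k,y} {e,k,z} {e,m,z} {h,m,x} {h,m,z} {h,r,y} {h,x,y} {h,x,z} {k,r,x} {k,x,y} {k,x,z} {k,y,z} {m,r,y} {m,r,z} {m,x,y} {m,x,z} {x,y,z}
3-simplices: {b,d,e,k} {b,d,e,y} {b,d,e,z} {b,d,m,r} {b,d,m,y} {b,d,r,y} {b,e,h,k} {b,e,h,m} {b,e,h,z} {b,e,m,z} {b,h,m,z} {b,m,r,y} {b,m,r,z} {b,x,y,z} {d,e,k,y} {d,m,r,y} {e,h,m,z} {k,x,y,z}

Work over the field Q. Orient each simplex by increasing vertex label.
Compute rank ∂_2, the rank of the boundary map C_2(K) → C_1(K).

n_0=10 n_1=43 n_2=54 n_3=18  [Q]
∂1: piv[bd,be,bh,bk,bm,br,bx,by,bz] rk=9  ker:de,dk,dm,dr,dx,dy,dz,eh,ek,em,er,ey,ez,hk,hm,hr,hx,hy,hz,km,kr,kx,ky,kz,mr,mx,my,mz,rx,ry,rz,xy,xz,yz
∂2: piv[bde,bdk,bdm,bdr,bdy,bdz,beh,bek,bem,bey,bez,bhk,bhm,bhz,bkm,bkr,bmr,bmy,bmz,bry,brz,bxy,bxz,byz,der,dkx,dky,ekz,hmx,hry,hxy,hxz,krx,kxy] rk=34  ker:dek,dey,dez,dmr,dmy,dry,ehk,ehm,ehz,ekm,eky,emz,hmz,kxz,kyz,mry,mrz,mxy,mxz,xyz
∂3: piv[bdek,bdey,bdez,bdmr,bdmy,bdry,behk,behm,behz,bemz,bhmz,bmry,bmrz,bxyz,deky,kxyz] rk=16  ker:dmry,ehmz
rk∂_2=34

rank∂_2=34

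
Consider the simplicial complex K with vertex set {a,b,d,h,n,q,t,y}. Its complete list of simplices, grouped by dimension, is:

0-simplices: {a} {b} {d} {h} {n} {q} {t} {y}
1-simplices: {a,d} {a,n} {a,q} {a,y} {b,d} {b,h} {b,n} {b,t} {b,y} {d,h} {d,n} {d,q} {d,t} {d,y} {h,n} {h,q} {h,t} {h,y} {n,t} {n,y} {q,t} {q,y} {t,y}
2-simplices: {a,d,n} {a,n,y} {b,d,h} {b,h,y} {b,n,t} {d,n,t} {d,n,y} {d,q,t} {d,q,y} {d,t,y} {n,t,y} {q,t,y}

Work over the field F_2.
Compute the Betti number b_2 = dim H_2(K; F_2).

n_0=8 n_1=23 n_2=12  [Z2]
∂1: piv[ad,an,aq,ay,bd,bh,bt] rk=7  ker:bn,by,dh,dn,dq,dt,dy,hn,hq,ht,hy,nt,ny,qt,qy,ty
∂2: piv[adn,any,bdh,bhy,bnt,dnt,dny,dqt,dqy,dty] rk=10  ker:nty,qty
b_2=(12−10)−0=2

b_2=2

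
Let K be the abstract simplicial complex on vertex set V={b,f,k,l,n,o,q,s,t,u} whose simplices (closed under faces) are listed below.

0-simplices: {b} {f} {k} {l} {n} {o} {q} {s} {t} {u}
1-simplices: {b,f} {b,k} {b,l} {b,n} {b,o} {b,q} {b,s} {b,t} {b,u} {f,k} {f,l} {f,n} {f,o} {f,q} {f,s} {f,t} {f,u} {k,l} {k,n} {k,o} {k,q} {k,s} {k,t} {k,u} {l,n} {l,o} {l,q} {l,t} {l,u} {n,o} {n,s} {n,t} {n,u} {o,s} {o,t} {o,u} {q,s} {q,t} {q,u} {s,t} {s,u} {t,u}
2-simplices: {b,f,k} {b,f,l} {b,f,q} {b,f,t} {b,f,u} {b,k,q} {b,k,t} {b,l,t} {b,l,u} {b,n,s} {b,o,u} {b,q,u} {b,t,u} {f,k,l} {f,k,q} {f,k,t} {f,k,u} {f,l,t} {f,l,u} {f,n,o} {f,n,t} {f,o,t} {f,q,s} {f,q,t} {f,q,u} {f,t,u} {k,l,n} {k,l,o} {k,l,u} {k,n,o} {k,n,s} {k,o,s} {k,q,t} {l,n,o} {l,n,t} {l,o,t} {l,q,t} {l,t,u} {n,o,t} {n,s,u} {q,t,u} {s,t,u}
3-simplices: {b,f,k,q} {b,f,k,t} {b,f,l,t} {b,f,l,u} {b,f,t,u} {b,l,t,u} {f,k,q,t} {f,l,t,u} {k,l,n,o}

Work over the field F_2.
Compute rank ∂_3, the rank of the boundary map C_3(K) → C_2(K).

rank∂_3=8

n_0=10 n_1=42 n_2=42 n_3=9  [Z2]
∂1: piv[bf,bk,bl,bn,bo,bq,bs,bt,bu] rk=9  ker:fk,fl,fn,fo,fq,fs,ft,fu,kl,kn,ko,kq,ks,kt,ku,ln,lo,lq,lt,lu,no,ns,nt,nu,os,ot,ou,qs,qt,qu,st,su,tu
∂2: piv[bfk,bfl,bfq,bft,bfu,bkq,bkt,blt,blu,bns,bou,bqu,btu,fkl,fku,fno,fnt,fot,fqs,fqt,kln,klo,kno,kns,kos,lnt,lqt,nsu,stu] rk=29  ker:fkq,fkt,flt,flu,fqu,ftu,klu,kqt,lno,lot,ltu,not,qtu
∂3: piv[bfkq,bfkt,bflt,bflu,bftu,bltu,fkqt,klno] rk=8  ker:fltu
rk∂_3=8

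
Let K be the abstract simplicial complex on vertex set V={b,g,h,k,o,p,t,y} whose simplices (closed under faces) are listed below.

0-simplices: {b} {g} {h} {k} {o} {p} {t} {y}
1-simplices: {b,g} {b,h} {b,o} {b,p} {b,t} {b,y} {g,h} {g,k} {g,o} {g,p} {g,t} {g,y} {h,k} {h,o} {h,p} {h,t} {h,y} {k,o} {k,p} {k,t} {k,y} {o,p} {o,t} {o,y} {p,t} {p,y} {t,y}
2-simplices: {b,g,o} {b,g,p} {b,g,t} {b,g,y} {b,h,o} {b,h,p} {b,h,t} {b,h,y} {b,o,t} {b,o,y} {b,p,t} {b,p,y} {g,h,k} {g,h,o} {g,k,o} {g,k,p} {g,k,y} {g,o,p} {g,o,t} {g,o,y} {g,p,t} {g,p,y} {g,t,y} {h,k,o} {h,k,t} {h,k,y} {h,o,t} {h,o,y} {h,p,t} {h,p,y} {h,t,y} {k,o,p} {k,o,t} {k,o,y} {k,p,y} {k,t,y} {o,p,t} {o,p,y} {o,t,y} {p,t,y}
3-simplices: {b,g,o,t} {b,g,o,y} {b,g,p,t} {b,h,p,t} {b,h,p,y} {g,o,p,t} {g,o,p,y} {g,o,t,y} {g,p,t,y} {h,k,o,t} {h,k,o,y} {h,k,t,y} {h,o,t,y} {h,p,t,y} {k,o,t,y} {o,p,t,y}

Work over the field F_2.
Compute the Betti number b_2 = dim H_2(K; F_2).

n_0=8 n_1=27 n_2=40 n_3=16  [Z2]
∂1: piv[bg,bh,bo,bp,bt,by,gk] rk=7  ker:gh,go,gp,gt,gy,hk,ho,hp,ht,hy,ko,kp,kt,ky,op,ot,oy,pt,py,ty
∂2: piv[bgo,bgp,bgt,bgy,bho,bhp,bht,bhy,bot,boy,bpt,bpy,ghk,gho,gko,gkp,gky,gop,gty,hkt] rk=20  ker:got,goy,gpt,gpy,hko,hky,hot,hoy,hpt,hpy,hty,kop,kot,koy,kpy,kty,opt,opy,oty,pty
∂3: piv[bgot,bgoy,bgpt,bhpt,bhpy,gopt,gopy,goty,gpty,hkot,hkoy,hkty,hoty,hpty] rk=14  ker:koty,opty
b_2=(40−20)−14=6

b_2=6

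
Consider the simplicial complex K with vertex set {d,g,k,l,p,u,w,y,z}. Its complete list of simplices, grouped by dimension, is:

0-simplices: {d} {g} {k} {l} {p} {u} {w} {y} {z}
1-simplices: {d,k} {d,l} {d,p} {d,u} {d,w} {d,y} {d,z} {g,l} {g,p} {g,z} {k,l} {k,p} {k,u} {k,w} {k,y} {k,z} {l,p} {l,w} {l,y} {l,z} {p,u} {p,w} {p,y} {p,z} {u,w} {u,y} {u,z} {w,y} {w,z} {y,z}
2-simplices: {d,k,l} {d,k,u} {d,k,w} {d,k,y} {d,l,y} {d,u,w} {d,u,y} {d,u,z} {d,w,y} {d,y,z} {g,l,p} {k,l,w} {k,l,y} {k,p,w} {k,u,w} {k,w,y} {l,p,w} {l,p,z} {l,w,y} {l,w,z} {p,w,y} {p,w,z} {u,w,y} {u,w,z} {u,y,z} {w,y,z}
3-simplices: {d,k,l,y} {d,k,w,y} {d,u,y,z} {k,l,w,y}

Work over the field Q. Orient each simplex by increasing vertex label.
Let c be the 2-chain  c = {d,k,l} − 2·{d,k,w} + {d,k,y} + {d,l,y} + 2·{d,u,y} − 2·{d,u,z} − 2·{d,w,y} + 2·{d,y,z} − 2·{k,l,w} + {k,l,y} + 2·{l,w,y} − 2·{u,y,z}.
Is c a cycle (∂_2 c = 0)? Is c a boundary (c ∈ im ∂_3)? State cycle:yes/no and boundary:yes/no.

cycle:yes boundary:yes

n_0=9 n_1=30 n_2=26 n_3=4  [Q]
∂1: piv[dk,dl,dp,du,dw,dy,dz,gl] rk=8  ker:gp,gz,kl,kp,ku,kw,ky,kz,lp,lw,ly,lz,pu,pw,py,pz,uw,uy,uz,wy,wz,yz
∂2: piv[dkl,dku,dkw,dky,dly,duw,duy,duz,dwy,dyz,glp,klw,kpw,lpw,lpz,lwz,pwy,uwz] rk=18  ker:kly,kuw,kwy,lwy,pwz,uwy,uyz,wyz
∂3: piv[dkly,dkwy,duyz,klwy] rk=4
∂2c = 0
c vs im∂3: reduces to 0 ⇒ boundary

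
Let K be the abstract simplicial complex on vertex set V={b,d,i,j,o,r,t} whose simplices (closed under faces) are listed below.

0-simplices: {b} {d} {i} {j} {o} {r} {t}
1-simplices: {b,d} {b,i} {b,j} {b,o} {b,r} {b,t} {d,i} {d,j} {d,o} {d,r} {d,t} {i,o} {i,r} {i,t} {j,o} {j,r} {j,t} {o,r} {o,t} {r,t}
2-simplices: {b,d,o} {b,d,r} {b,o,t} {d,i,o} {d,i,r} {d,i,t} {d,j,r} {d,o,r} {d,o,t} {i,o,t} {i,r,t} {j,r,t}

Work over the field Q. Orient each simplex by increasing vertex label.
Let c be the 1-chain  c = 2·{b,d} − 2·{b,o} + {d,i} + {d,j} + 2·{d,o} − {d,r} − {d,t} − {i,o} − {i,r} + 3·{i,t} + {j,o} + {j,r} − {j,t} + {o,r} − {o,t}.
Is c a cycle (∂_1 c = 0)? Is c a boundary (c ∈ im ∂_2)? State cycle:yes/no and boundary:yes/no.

n_0=7 n_1=20 n_2=12  [Q]
∂1: piv[bd,bi,bj,bo,br,bt] rk=6  ker:di,dj,do,dr,dt,io,ir,it,jo,jr,jt,or,ot,rt
∂2: piv[bdo,bdr,bot,dio,dir,dit,djr,dor,dot,irt,jrt] rk=11  ker:iot
∂1c = 0
c vs im∂2: residual ≠ 0 ⇒ not boundary

cycle:yes boundary:no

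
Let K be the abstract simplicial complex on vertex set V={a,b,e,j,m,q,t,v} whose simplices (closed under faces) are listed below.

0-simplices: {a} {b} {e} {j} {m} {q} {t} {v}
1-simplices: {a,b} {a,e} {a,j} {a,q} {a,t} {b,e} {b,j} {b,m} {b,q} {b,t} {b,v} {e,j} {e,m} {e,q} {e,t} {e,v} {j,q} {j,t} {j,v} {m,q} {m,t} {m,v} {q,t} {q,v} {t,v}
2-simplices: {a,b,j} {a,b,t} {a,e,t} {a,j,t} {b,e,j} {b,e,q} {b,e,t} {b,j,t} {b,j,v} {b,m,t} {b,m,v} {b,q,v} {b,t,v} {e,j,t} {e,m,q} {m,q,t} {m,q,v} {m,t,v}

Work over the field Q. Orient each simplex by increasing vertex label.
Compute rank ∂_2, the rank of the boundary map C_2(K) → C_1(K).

rank∂_2=15

n_0=8 n_1=25 n_2=18  [Q]
∂1: piv[ab,ae,aj,aq,at,bm,bv] rk=7  ker:be,bj,bq,bt,ej,em,eq,et,ev,jq,jt,jv,mq,mt,mv,qt,qv,tv
∂2: piv[abj,abt,aet,ajt,bej,beq,bet,bjv,bmt,bmv,bqv,btv,emq,mqt,mqv] rk=15  ker:bjt,ejt,mtv
rk∂_2=15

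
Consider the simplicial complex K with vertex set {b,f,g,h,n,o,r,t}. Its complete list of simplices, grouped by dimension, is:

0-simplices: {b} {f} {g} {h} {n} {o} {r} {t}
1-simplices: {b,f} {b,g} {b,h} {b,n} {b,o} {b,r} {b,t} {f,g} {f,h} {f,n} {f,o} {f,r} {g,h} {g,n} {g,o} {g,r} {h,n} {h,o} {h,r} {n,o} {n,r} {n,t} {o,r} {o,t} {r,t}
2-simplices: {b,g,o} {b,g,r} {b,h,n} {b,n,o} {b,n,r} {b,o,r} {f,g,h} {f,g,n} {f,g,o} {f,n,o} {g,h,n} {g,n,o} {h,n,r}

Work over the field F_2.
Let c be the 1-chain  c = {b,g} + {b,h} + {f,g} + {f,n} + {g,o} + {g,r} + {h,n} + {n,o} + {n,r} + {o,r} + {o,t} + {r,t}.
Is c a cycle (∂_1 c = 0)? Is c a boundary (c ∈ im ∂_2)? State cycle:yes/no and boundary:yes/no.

n_0=8 n_1=25 n_2=13  [Z2]
∂1: piv[bf,bg,bh,bn,bo,br,bt] rk=7  ker:fg,fh,fn,fo,fr,gh,gn,go,gr,hn,ho,hr,no,nr,nt,or,ot,rt
∂2: piv[bgo,bgr,bhn,bno,bnr,bor,fgh,fgn,fgo,fno,ghn,hnr] rk=12  ker:gno
∂1c = 0
c vs im∂2: residual ≠ 0 ⇒ not boundary

cycle:yes boundary:no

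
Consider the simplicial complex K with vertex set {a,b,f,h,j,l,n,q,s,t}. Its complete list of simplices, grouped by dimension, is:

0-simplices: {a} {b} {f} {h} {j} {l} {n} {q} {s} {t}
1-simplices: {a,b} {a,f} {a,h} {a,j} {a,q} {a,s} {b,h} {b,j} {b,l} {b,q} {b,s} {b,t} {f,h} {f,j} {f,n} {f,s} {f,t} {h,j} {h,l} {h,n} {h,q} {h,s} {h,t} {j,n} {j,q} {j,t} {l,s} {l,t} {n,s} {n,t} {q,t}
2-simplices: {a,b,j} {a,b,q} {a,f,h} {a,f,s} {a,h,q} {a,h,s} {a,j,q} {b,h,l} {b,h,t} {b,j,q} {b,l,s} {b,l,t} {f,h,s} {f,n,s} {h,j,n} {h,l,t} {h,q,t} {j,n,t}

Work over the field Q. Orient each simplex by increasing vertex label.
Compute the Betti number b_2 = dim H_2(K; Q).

b_2=3

n_0=10 n_1=31 n_2=18  [Q]
∂1: piv[ab,af,ah,aj,aq,as,bl,bt,fn] rk=9  ker:bh,bj,bq,bs,fh,fj,fs,ft,hj,hl,hn,hq,hs,ht,jn,jq,jt,ls,lt,ns,nt,qt
∂2: piv[abj,abq,afh,afs,ahq,ahs,ajq,bhl,bht,bls,blt,fns,hjn,hqt,jnt] rk=15  ker:bjq,fhs,hlt
b_2=(18−15)−0=3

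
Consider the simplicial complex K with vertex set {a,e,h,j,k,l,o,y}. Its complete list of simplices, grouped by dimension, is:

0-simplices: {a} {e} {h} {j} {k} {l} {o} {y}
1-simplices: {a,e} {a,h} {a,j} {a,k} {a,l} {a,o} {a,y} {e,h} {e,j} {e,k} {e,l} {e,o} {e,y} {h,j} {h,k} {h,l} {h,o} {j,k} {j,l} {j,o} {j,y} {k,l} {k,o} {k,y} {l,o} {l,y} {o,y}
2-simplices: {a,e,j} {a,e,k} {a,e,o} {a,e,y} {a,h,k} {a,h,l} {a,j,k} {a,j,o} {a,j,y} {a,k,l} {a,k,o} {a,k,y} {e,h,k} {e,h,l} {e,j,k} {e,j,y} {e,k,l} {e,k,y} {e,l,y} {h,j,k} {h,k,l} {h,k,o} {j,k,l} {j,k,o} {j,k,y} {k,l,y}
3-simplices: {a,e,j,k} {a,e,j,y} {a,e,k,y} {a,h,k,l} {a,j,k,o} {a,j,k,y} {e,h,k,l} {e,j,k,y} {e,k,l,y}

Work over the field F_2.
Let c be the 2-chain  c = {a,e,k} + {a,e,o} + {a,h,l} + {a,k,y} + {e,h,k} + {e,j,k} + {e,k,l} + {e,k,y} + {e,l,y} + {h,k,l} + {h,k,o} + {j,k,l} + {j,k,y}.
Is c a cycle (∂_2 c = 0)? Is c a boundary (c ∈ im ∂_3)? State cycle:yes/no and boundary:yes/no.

n_0=8 n_1=27 n_2=26 n_3=9  [Z2]
∂1: piv[ae,ah,aj,ak,al,ao,ay] rk=7  ker:eh,ej,ek,el,eo,ey,hj,hk,hl,ho,jk,jl,jo,jy,kl,ko,ky,lo,ly,oy
∂2: piv[aej,aek,aeo,aey,ahk,ahl,ajk,ajo,ajy,akl,ako,aky,ehk,ehl,ely,hjk,hko,jkl] rk=18  ker:ejk,ejy,ekl,eky,hkl,jko,jky,kly
∂3: piv[aejk,aejy,aeky,ahkl,ajko,ajky,ehkl,ekly] rk=8  ker:ejky
∂2c = {a,h} + {a,l} + {a,o} + {a,y} + {e,h} + {e,j} + {e,k} + {e,o} + {h,k} + {h,o} + {j,k} + {j,l} + {j,y} + {k,l} + {k,o} + {k,y} + {l,y}

cycle:no boundary:no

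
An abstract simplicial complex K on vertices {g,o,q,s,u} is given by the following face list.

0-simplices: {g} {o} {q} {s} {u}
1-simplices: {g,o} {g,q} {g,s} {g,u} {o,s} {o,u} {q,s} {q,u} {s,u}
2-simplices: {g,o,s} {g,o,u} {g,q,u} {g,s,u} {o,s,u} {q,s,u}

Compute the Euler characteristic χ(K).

χ(K)=2

n_0=5 n_1=9 n_2=6
χ=+5−9+6=2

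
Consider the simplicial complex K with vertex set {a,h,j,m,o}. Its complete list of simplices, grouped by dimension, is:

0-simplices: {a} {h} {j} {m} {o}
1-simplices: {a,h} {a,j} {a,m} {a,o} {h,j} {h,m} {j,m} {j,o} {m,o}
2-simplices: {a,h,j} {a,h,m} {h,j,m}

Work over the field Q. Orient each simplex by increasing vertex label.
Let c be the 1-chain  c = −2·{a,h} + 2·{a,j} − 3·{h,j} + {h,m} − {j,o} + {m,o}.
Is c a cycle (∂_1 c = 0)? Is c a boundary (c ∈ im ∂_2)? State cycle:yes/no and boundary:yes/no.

n_0=5 n_1=9 n_2=3  [Q]
∂1: piv[ah,aj,am,ao] rk=4  ker:hj,hm,jm,jo,mo
∂2: piv[ahj,ahm,hjm] rk=3
∂1c = 0
c vs im∂2: residual ≠ 0 ⇒ not boundary

cycle:yes boundary:no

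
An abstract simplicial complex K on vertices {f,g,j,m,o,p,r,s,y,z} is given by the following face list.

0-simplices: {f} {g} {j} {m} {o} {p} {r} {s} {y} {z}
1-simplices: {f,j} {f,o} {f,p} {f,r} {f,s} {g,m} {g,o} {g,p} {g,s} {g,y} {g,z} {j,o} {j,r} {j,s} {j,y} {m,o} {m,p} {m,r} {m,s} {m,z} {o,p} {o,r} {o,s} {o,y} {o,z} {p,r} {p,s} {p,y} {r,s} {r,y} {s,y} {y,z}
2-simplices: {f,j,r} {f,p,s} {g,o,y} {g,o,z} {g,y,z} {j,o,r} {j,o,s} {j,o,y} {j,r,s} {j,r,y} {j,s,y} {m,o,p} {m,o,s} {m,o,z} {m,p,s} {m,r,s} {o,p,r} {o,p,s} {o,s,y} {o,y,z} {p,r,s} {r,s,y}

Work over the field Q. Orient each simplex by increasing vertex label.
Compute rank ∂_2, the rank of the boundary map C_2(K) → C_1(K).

n_0=10 n_1=32 n_2=22  [Q]
∂1: piv[fj,fo,fp,fr,fs,gm,go,gy,gz] rk=9  ker:gp,gs,jo,jr,js,jy,mo,mp,mr,ms,mz,op,or,os,oy,oz,pr,ps,py,rs,ry,sy,yz
∂2: piv[fjr,fps,goy,goz,gyz,jor,jos,joy,jrs,jry,jsy,mop,mos,moz,mps,mrs,opr] rk=17  ker:ops,osy,oyz,prs,rsy
rk∂_2=17

rank∂_2=17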